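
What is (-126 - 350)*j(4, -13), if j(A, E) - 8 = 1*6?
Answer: -6664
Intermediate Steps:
j(A, E) = 14 (j(A, E) = 8 + 1*6 = 8 + 6 = 14)
(-126 - 350)*j(4, -13) = (-126 - 350)*14 = -476*14 = -6664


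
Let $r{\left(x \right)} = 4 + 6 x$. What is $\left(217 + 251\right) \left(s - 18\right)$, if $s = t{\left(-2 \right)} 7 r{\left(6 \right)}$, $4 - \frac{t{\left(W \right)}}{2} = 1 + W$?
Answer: $1301976$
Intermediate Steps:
$t{\left(W \right)} = 6 - 2 W$ ($t{\left(W \right)} = 8 - 2 \left(1 + W\right) = 8 - \left(2 + 2 W\right) = 6 - 2 W$)
$s = 2800$ ($s = \left(6 - -4\right) 7 \left(4 + 6 \cdot 6\right) = \left(6 + 4\right) 7 \left(4 + 36\right) = 10 \cdot 7 \cdot 40 = 70 \cdot 40 = 2800$)
$\left(217 + 251\right) \left(s - 18\right) = \left(217 + 251\right) \left(2800 - 18\right) = 468 \cdot 2782 = 1301976$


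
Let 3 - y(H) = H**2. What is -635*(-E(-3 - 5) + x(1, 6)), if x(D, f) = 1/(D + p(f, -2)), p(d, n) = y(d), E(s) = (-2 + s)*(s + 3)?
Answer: 1016635/32 ≈ 31770.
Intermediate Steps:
E(s) = (-2 + s)*(3 + s)
y(H) = 3 - H**2
p(d, n) = 3 - d**2
x(D, f) = 1/(3 + D - f**2) (x(D, f) = 1/(D + (3 - f**2)) = 1/(3 + D - f**2))
-635*(-E(-3 - 5) + x(1, 6)) = -635*(-(-6 + (-3 - 5) + (-3 - 5)**2) + 1/(3 + 1 - 1*6**2)) = -635*(-(-6 - 8 + (-8)**2) + 1/(3 + 1 - 1*36)) = -635*(-(-6 - 8 + 64) + 1/(3 + 1 - 36)) = -635*(-1*50 + 1/(-32)) = -635*(-50 - 1/32) = -635*(-1601/32) = 1016635/32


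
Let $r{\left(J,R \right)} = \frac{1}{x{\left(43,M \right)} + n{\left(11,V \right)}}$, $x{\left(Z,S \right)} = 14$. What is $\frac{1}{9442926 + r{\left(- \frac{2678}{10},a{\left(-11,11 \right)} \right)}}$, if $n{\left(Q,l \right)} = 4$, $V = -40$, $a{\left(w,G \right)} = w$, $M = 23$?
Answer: $\frac{18}{169972669} \approx 1.059 \cdot 10^{-7}$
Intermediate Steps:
$r{\left(J,R \right)} = \frac{1}{18}$ ($r{\left(J,R \right)} = \frac{1}{14 + 4} = \frac{1}{18}$)
$\frac{1}{9442926 + r{\left(- \frac{2678}{10},a{\left(-11,11 \right)} \right)}} = \frac{1}{9442926 + \frac{1}{18}} = \frac{1}{\frac{169972669}{18}} = \frac{18}{169972669}$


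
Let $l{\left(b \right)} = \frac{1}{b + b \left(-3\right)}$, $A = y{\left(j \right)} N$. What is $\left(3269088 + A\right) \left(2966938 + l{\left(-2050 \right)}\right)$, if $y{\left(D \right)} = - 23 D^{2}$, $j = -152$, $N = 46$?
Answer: $- \frac{64395364656802536}{1025} \approx -6.2825 \cdot 10^{13}$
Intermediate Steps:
$A = -24444032$ ($A = - 23 \left(-152\right)^{2} \cdot 46 = \left(-23\right) 23104 \cdot 46 = \left(-531392\right) 46 = -24444032$)
$l{\left(b \right)} = - \frac{1}{2 b}$ ($l{\left(b \right)} = \frac{1}{b - 3 b} = \frac{1}{\left(-2\right) b} = - \frac{1}{2 b}$)
$\left(3269088 + A\right) \left(2966938 + l{\left(-2050 \right)}\right) = \left(3269088 - 24444032\right) \left(2966938 - \frac{1}{2 \left(-2050\right)}\right) = - 21174944 \left(2966938 - - \frac{1}{4100}\right) = - 21174944 \left(2966938 + \frac{1}{4100}\right) = \left(-21174944\right) \frac{12164445801}{4100} = - \frac{64395364656802536}{1025}$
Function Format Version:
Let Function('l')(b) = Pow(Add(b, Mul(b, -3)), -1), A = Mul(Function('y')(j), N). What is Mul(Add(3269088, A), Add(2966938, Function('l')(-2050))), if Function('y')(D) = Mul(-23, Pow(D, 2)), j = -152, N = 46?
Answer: Rational(-64395364656802536, 1025) ≈ -6.2825e+13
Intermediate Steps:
A = -24444032 (A = Mul(Mul(-23, Pow(-152, 2)), 46) = Mul(Mul(-23, 23104), 46) = Mul(-531392, 46) = -24444032)
Function('l')(b) = Mul(Rational(-1, 2), Pow(b, -1)) (Function('l')(b) = Pow(Add(b, Mul(-3, b)), -1) = Pow(Mul(-2, b), -1) = Mul(Rational(-1, 2), Pow(b, -1)))
Mul(Add(3269088, A), Add(2966938, Function('l')(-2050))) = Mul(Add(3269088, -24444032), Add(2966938, Mul(Rational(-1, 2), Pow(-2050, -1)))) = Mul(-21174944, Add(2966938, Mul(Rational(-1, 2), Rational(-1, 2050)))) = Mul(-21174944, Add(2966938, Rational(1, 4100))) = Mul(-21174944, Rational(12164445801, 4100)) = Rational(-64395364656802536, 1025)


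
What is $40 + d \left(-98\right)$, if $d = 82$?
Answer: $-7996$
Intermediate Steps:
$40 + d \left(-98\right) = 40 + 82 \left(-98\right) = 40 - 8036 = -7996$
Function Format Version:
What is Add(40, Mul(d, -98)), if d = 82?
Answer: -7996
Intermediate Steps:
Add(40, Mul(d, -98)) = Add(40, Mul(82, -98)) = Add(40, -8036) = -7996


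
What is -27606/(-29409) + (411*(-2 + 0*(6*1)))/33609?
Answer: 100403984/109823009 ≈ 0.91423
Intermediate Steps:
-27606/(-29409) + (411*(-2 + 0*(6*1)))/33609 = -27606*(-1/29409) + (411*(-2 + 0*6))*(1/33609) = 9202/9803 + (411*(-2 + 0))*(1/33609) = 9202/9803 + (411*(-2))*(1/33609) = 9202/9803 - 822*1/33609 = 9202/9803 - 274/11203 = 100403984/109823009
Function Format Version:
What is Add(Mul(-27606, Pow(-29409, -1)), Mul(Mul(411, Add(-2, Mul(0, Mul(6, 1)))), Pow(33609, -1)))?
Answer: Rational(100403984, 109823009) ≈ 0.91423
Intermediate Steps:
Add(Mul(-27606, Pow(-29409, -1)), Mul(Mul(411, Add(-2, Mul(0, Mul(6, 1)))), Pow(33609, -1))) = Add(Mul(-27606, Rational(-1, 29409)), Mul(Mul(411, Add(-2, Mul(0, 6))), Rational(1, 33609))) = Add(Rational(9202, 9803), Mul(Mul(411, Add(-2, 0)), Rational(1, 33609))) = Add(Rational(9202, 9803), Mul(Mul(411, -2), Rational(1, 33609))) = Add(Rational(9202, 9803), Mul(-822, Rational(1, 33609))) = Add(Rational(9202, 9803), Rational(-274, 11203)) = Rational(100403984, 109823009)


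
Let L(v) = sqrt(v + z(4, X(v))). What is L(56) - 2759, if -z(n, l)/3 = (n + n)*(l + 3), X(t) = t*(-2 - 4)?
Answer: -2759 + 4*sqrt(503) ≈ -2669.3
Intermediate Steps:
X(t) = -6*t (X(t) = t*(-6) = -6*t)
z(n, l) = -6*n*(3 + l) (z(n, l) = -3*(n + n)*(l + 3) = -3*2*n*(3 + l) = -6*n*(3 + l))
L(v) = sqrt(-72 + 145*v) (L(v) = sqrt(v - 6*4*(3 - 6*v)) = sqrt(v + (-72 + 144*v)) = sqrt(-72 + 145*v))
L(56) - 2759 = sqrt(-72 + 145*56) - 2759 = sqrt(-72 + 8120) - 2759 = sqrt(8048) - 2759 = 4*sqrt(503) - 2759 = -2759 + 4*sqrt(503)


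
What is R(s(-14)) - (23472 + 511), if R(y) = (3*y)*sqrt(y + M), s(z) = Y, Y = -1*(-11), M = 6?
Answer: -23983 + 33*sqrt(17) ≈ -23847.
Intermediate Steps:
Y = 11
s(z) = 11
R(y) = 3*y*sqrt(6 + y) (R(y) = (3*y)*sqrt(y + 6) = (3*y)*sqrt(6 + y) = 3*y*sqrt(6 + y))
R(s(-14)) - (23472 + 511) = 3*11*sqrt(6 + 11) - (23472 + 511) = 3*11*sqrt(17) - 1*23983 = 33*sqrt(17) - 23983 = -23983 + 33*sqrt(17)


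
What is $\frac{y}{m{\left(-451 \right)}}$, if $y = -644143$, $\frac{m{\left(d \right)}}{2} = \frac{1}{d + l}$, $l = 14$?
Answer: $\frac{281490491}{2} \approx 1.4075 \cdot 10^{8}$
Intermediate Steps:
$m{\left(d \right)} = \frac{2}{14 + d}$ ($m{\left(d \right)} = \frac{2}{d + 14} = \frac{2}{14 + d}$)
$\frac{y}{m{\left(-451 \right)}} = - \frac{644143}{2 \frac{1}{14 - 451}} = - \frac{644143}{2 \frac{1}{-437}} = - \frac{644143}{2 \left(- \frac{1}{437}\right)} = - \frac{644143}{- \frac{2}{437}} = \left(-644143\right) \left(- \frac{437}{2}\right) = \frac{281490491}{2}$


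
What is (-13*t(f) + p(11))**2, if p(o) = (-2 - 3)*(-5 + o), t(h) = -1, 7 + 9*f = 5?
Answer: 289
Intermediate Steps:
f = -2/9 (f = -7/9 + (1/9)*5 = -7/9 + 5/9 = -2/9 ≈ -0.22222)
p(o) = 25 - 5*o (p(o) = -5*(-5 + o) = 25 - 5*o)
(-13*t(f) + p(11))**2 = (-13*(-1) + (25 - 5*11))**2 = (13 + (25 - 55))**2 = (13 - 30)**2 = (-17)**2 = 289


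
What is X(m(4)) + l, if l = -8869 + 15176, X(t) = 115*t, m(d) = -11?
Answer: 5042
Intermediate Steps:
l = 6307
X(m(4)) + l = 115*(-11) + 6307 = -1265 + 6307 = 5042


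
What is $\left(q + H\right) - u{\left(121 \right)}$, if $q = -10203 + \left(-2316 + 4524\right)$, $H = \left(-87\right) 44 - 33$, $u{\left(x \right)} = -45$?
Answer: $-11811$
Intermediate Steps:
$H = -3861$ ($H = -3828 - 33 = -3861$)
$q = -7995$ ($q = -10203 + 2208 = -7995$)
$\left(q + H\right) - u{\left(121 \right)} = \left(-7995 - 3861\right) - -45 = -11856 + 45 = -11811$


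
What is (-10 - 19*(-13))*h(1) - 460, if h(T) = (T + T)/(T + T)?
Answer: -223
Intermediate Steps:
h(T) = 1 (h(T) = (2*T)/((2*T)) = (2*T)*(1/(2*T)) = 1)
(-10 - 19*(-13))*h(1) - 460 = (-10 - 19*(-13))*1 - 460 = (-10 + 247)*1 - 460 = 237*1 - 460 = 237 - 460 = -223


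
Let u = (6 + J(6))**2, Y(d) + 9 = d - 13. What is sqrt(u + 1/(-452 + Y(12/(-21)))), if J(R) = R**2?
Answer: sqrt(19466923322)/3322 ≈ 42.000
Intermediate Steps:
Y(d) = -22 + d (Y(d) = -9 + (d - 13) = -9 + (-13 + d) = -22 + d)
u = 1764 (u = (6 + 6**2)**2 = (6 + 36)**2 = 42**2 = 1764)
sqrt(u + 1/(-452 + Y(12/(-21)))) = sqrt(1764 + 1/(-452 + (-22 + 12/(-21)))) = sqrt(1764 + 1/(-452 + (-22 + 12*(-1/21)))) = sqrt(1764 + 1/(-452 + (-22 - 4/7))) = sqrt(1764 + 1/(-452 - 158/7)) = sqrt(1764 + 1/(-3322/7)) = sqrt(1764 - 7/3322) = sqrt(5860001/3322) = sqrt(19466923322)/3322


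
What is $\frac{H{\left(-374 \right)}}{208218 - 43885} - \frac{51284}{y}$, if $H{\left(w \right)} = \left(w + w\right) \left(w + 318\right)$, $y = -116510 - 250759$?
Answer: $\frac{23811817444}{60354416577} \approx 0.39453$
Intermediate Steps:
$y = -367269$ ($y = -116510 - 250759 = -367269$)
$H{\left(w \right)} = 2 w \left(318 + w\right)$
$\frac{H{\left(-374 \right)}}{208218 - 43885} - \frac{51284}{y} = \frac{2 \left(-374\right) \left(318 - 374\right)}{208218 - 43885} - \frac{51284}{-367269} = \frac{2 \left(-374\right) \left(-56\right)}{164333} - - \frac{51284}{367269} = 41888 \cdot \frac{1}{164333} + \frac{51284}{367269} = \frac{41888}{164333} + \frac{51284}{367269} = \frac{23811817444}{60354416577}$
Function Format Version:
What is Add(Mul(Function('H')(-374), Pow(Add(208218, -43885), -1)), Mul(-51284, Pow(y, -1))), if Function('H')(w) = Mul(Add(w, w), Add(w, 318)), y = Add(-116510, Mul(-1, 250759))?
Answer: Rational(23811817444, 60354416577) ≈ 0.39453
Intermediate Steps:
y = -367269 (y = Add(-116510, -250759) = -367269)
Function('H')(w) = Mul(2, w, Add(318, w)) (Function('H')(w) = Mul(Mul(2, w), Add(318, w)) = Mul(2, w, Add(318, w)))
Add(Mul(Function('H')(-374), Pow(Add(208218, -43885), -1)), Mul(-51284, Pow(y, -1))) = Add(Mul(Mul(2, -374, Add(318, -374)), Pow(Add(208218, -43885), -1)), Mul(-51284, Pow(-367269, -1))) = Add(Mul(Mul(2, -374, -56), Pow(164333, -1)), Mul(-51284, Rational(-1, 367269))) = Add(Mul(41888, Rational(1, 164333)), Rational(51284, 367269)) = Add(Rational(41888, 164333), Rational(51284, 367269)) = Rational(23811817444, 60354416577)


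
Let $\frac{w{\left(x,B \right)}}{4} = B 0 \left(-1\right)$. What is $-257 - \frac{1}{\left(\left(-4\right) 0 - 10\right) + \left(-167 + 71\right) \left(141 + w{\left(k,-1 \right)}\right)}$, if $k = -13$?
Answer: $- \frac{3481321}{13546} \approx -257.0$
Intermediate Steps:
$w{\left(x,B \right)} = 0$ ($w{\left(x,B \right)} = 4 B 0 \left(-1\right) = 4 \cdot 0 \left(-1\right) = 4 \cdot 0 = 0$)
$-257 - \frac{1}{\left(\left(-4\right) 0 - 10\right) + \left(-167 + 71\right) \left(141 + w{\left(k,-1 \right)}\right)} = -257 - \frac{1}{\left(\left(-4\right) 0 - 10\right) + \left(-167 + 71\right) \left(141 + 0\right)} = -257 - \frac{1}{\left(0 - 10\right) - 13536} = -257 - \frac{1}{-10 - 13536} = -257 - \frac{1}{-13546} = -257 - - \frac{1}{13546} = -257 + \frac{1}{13546} = - \frac{3481321}{13546}$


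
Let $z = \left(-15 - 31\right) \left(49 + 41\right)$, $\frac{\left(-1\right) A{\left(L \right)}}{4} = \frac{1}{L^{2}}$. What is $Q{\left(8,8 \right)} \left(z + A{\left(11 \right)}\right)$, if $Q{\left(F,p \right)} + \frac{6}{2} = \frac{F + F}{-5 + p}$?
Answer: $- \frac{3506608}{363} \approx -9660.1$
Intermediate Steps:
$A{\left(L \right)} = - \frac{4}{L^{2}}$
$Q{\left(F,p \right)} = -3 + \frac{2 F}{-5 + p}$ ($Q{\left(F,p \right)} = -3 + \frac{F + F}{-5 + p} = -3 + \frac{2 F}{-5 + p}$)
$z = -4140$ ($z = \left(-46\right) 90 = -4140$)
$Q{\left(8,8 \right)} \left(z + A{\left(11 \right)}\right) = \frac{15 - 24 + 2 \cdot 8}{-5 + 8} \left(-4140 - \frac{4}{121}\right) = \frac{15 - 24 + 16}{3} \left(-4140 - \frac{4}{121}\right) = \frac{1}{3} \cdot 7 \left(-4140 - \frac{4}{121}\right) = \frac{7}{3} \left(- \frac{500944}{121}\right) = - \frac{3506608}{363}$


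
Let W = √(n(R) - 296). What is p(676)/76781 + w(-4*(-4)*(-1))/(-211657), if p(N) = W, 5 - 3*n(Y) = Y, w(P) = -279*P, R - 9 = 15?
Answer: -4464/211657 + I*√2721/230343 ≈ -0.021091 + 0.00022646*I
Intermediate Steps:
R = 24 (R = 9 + 15 = 24)
n(Y) = 5/3 - Y/3
W = I*√2721/3 (W = √((5/3 - ⅓*24) - 296) = √((5/3 - 8) - 296) = √(-19/3 - 296) = √(-907/3) = I*√2721/3 ≈ 17.388*I)
p(N) = I*√2721/3
p(676)/76781 + w(-4*(-4)*(-1))/(-211657) = (I*√2721/3)/76781 - 279*(-4*(-4))*(-1)/(-211657) = (I*√2721/3)*(1/76781) - 4464*(-1)*(-1/211657) = I*√2721/230343 - 279*(-16)*(-1/211657) = I*√2721/230343 + 4464*(-1/211657) = I*√2721/230343 - 4464/211657 = -4464/211657 + I*√2721/230343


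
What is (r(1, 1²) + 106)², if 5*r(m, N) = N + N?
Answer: 283024/25 ≈ 11321.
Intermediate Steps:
r(m, N) = 2*N/5 (r(m, N) = (N + N)/5 = (2*N)/5 = 2*N/5)
(r(1, 1²) + 106)² = ((⅖)*1² + 106)² = ((⅖)*1 + 106)² = (⅖ + 106)² = (532/5)² = 283024/25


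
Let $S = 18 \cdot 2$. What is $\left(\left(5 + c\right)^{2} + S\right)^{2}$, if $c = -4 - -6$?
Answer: $7225$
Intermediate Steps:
$S = 36$
$c = 2$ ($c = -4 + 6 = 2$)
$\left(\left(5 + c\right)^{2} + S\right)^{2} = \left(\left(5 + 2\right)^{2} + 36\right)^{2} = \left(7^{2} + 36\right)^{2} = \left(49 + 36\right)^{2} = 85^{2} = 7225$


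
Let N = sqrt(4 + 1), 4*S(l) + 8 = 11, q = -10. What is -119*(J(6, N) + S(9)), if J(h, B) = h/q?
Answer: -357/20 ≈ -17.850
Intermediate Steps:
S(l) = 3/4 (S(l) = -2 + (1/4)*11 = -2 + 11/4 = 3/4)
N = sqrt(5) ≈ 2.2361
J(h, B) = -h/10 (J(h, B) = h/(-10) = h*(-1/10) = -h/10)
-119*(J(6, N) + S(9)) = -119*(-1/10*6 + 3/4) = -119*(-3/5 + 3/4) = -119*3/20 = -357/20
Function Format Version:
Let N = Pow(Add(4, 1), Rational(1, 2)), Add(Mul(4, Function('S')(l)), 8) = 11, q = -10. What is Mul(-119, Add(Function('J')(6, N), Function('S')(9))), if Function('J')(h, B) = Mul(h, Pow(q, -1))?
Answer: Rational(-357, 20) ≈ -17.850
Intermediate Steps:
Function('S')(l) = Rational(3, 4) (Function('S')(l) = Add(-2, Mul(Rational(1, 4), 11)) = Add(-2, Rational(11, 4)) = Rational(3, 4))
N = Pow(5, Rational(1, 2)) ≈ 2.2361
Function('J')(h, B) = Mul(Rational(-1, 10), h) (Function('J')(h, B) = Mul(h, Pow(-10, -1)) = Mul(h, Rational(-1, 10)) = Mul(Rational(-1, 10), h))
Mul(-119, Add(Function('J')(6, N), Function('S')(9))) = Mul(-119, Add(Mul(Rational(-1, 10), 6), Rational(3, 4))) = Mul(-119, Add(Rational(-3, 5), Rational(3, 4))) = Mul(-119, Rational(3, 20)) = Rational(-357, 20)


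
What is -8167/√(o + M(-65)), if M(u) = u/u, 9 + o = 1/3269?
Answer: 8167*I*√85487619/26151 ≈ 2887.5*I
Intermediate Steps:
o = -29420/3269 (o = -9 + 1/3269 = -29420/3269 ≈ -8.9997)
M(u) = 1
-8167/√(o + M(-65)) = -8167/√(-29420/3269 + 1) = -8167*(-I*√85487619/26151) = -(-8167)*I*√85487619/26151 = 8167*I*√85487619/26151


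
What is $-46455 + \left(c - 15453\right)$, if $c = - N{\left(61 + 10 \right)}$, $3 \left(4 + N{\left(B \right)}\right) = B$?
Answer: $- \frac{185783}{3} \approx -61928.0$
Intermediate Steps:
$N{\left(B \right)} = -4 + \frac{B}{3}$
$c = - \frac{59}{3}$ ($c = - (-4 + \frac{61 + 10}{3}) = - (-4 + \frac{1}{3} \cdot 71) = - (-4 + \frac{71}{3}) = \left(-1\right) \frac{59}{3} = - \frac{59}{3} \approx -19.667$)
$-46455 + \left(c - 15453\right) = -46455 - \frac{46418}{3} = - \frac{185783}{3}$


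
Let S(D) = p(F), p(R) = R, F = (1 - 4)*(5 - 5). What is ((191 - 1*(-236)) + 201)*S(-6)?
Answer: 0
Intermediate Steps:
F = 0 (F = -3*0 = 0)
S(D) = 0
((191 - 1*(-236)) + 201)*S(-6) = ((191 - 1*(-236)) + 201)*0 = ((191 + 236) + 201)*0 = (427 + 201)*0 = 628*0 = 0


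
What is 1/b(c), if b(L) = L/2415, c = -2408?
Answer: -345/344 ≈ -1.0029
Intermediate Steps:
b(L) = L/2415 (b(L) = L*(1/2415) = L/2415)
1/b(c) = 1/((1/2415)*(-2408)) = 1/(-344/345) = -345/344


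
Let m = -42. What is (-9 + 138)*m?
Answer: -5418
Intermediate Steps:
(-9 + 138)*m = (-9 + 138)*(-42) = 129*(-42) = -5418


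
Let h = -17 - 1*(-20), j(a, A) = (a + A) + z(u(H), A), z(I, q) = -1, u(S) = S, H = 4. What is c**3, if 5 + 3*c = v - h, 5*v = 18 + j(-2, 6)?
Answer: -6859/3375 ≈ -2.0323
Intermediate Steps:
j(a, A) = -1 + A + a (j(a, A) = (a + A) - 1 = (A + a) - 1 = -1 + A + a)
v = 21/5 (v = (18 + (-1 + 6 - 2))/5 = (18 + 3)/5 = (1/5)*21 = 21/5 ≈ 4.2000)
h = 3 (h = -17 + 20 = 3)
c = -19/15 (c = -5/3 + (21/5 - 1*3)/3 = -5/3 + (21/5 - 3)/3 = -5/3 + (1/3)*(6/5) = -5/3 + 2/5 = -19/15 ≈ -1.2667)
c**3 = (-19/15)**3 = -6859/3375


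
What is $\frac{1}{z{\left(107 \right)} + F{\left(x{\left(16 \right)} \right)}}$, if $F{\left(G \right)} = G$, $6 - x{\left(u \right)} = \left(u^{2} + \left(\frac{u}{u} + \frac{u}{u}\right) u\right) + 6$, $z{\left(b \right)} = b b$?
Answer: $\frac{1}{11161} \approx 8.9598 \cdot 10^{-5}$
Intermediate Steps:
$z{\left(b \right)} = b^{2}$
$x{\left(u \right)} = - u^{2} - 2 u$ ($x{\left(u \right)} = 6 - \left(\left(u^{2} + \left(\frac{u}{u} + \frac{u}{u}\right) u\right) + 6\right) = 6 - \left(\left(u^{2} + \left(1 + 1\right) u\right) + 6\right) = 6 - \left(\left(u^{2} + 2 u\right) + 6\right) = 6 - \left(6 + u^{2} + 2 u\right) = - u^{2} - 2 u$)
$\frac{1}{z{\left(107 \right)} + F{\left(x{\left(16 \right)} \right)}} = \frac{1}{107^{2} - 16 \left(2 + 16\right)} = \frac{1}{11449 - 16 \cdot 18} = \frac{1}{11449 - 288} = \frac{1}{11161}$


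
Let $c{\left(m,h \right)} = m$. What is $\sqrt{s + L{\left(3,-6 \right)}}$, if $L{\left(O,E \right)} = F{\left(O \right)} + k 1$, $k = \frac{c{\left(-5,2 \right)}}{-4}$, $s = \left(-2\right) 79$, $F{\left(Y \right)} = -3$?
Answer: $\frac{3 i \sqrt{71}}{2} \approx 12.639 i$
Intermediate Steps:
$s = -158$
$k = \frac{5}{4}$ ($k = - \frac{5}{-4} = \left(-5\right) \left(- \frac{1}{4}\right) = \frac{5}{4} \approx 1.25$)
$L{\left(O,E \right)} = - \frac{7}{4}$ ($L{\left(O,E \right)} = -3 + \frac{5}{4} \cdot 1 = -3 + \frac{5}{4} = - \frac{7}{4}$)
$\sqrt{s + L{\left(3,-6 \right)}} = \sqrt{-158 - \frac{7}{4}} = \sqrt{- \frac{639}{4}} = \frac{3 i \sqrt{71}}{2}$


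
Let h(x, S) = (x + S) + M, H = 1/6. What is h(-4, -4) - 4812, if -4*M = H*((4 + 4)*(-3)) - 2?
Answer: -9637/2 ≈ -4818.5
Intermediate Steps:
H = 1/6 ≈ 0.16667
M = 3/2 (M = -(((4 + 4)*(-3))/6 - 2)/4 = -((8*(-3))/6 - 2)/4 = -((1/6)*(-24) - 2)/4 = -(-4 - 2)/4 = -1/4*(-6) = 3/2 ≈ 1.5000)
h(x, S) = 3/2 + S + x (h(x, S) = (x + S) + 3/2 = (S + x) + 3/2 = 3/2 + S + x)
h(-4, -4) - 4812 = (3/2 - 4 - 4) - 4812 = -13/2 - 4812 = -9637/2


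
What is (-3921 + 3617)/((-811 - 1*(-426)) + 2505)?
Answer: -38/265 ≈ -0.14340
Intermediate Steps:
(-3921 + 3617)/((-811 - 1*(-426)) + 2505) = -304/((-811 + 426) + 2505) = -304/(-385 + 2505) = -304/2120 = -304*1/2120 = -38/265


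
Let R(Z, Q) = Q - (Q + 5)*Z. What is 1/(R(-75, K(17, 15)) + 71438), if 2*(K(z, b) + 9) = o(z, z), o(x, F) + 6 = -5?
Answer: 1/70711 ≈ 1.4142e-5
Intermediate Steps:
o(x, F) = -11 (o(x, F) = -6 - 5 = -11)
K(z, b) = -29/2 (K(z, b) = -9 + (½)*(-11) = -9 - 11/2 = -29/2)
R(Z, Q) = Q - Z*(5 + Q) (R(Z, Q) = Q - (5 + Q)*Z = Q - Z*(5 + Q))
1/(R(-75, K(17, 15)) + 71438) = 1/((-29/2 - 5*(-75) - 1*(-29/2)*(-75)) + 71438) = 1/((-29/2 + 375 - 2175/2) + 71438) = 1/(-727 + 71438) = 1/70711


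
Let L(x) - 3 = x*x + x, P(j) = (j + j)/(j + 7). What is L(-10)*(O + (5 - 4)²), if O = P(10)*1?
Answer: 3441/17 ≈ 202.41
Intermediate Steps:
P(j) = 2*j/(7 + j) (P(j) = (2*j)/(7 + j) = 2*j/(7 + j))
O = 20/17 (O = (2*10/(7 + 10))*1 = (2*10/17)*1 = (2*10*(1/17))*1 = (20/17)*1 = 20/17 ≈ 1.1765)
L(x) = 3 + x + x² (L(x) = 3 + (x*x + x) = 3 + (x² + x) = 3 + (x + x²) = 3 + x + x²)
L(-10)*(O + (5 - 4)²) = (3 - 10 + (-10)²)*(20/17 + (5 - 4)²) = (3 - 10 + 100)*(20/17 + 1²) = 93*(20/17 + 1) = 93*(37/17) = 3441/17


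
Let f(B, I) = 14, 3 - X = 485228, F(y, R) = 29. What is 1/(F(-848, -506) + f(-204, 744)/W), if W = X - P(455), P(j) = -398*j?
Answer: 304135/8819901 ≈ 0.034483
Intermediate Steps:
X = -485225 (X = 3 - 1*485228 = 3 - 485228 = -485225)
W = -304135 (W = -485225 - (-398)*455 = -485225 - 1*(-181090) = -485225 + 181090 = -304135)
1/(F(-848, -506) + f(-204, 744)/W) = 1/(29 + 14/(-304135)) = 1/(29 + 14*(-1/304135)) = 1/(29 - 14/304135) = 1/(8819901/304135) = 304135/8819901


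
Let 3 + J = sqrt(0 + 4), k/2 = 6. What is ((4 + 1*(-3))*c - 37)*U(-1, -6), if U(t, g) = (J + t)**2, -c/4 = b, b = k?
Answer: -340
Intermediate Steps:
k = 12 (k = 2*6 = 12)
b = 12
J = -1 (J = -3 + sqrt(0 + 4) = -3 + sqrt(4) = -3 + 2 = -1)
c = -48 (c = -4*12 = -48)
U(t, g) = (-1 + t)**2
((4 + 1*(-3))*c - 37)*U(-1, -6) = ((4 + 1*(-3))*(-48) - 37)*(-1 - 1)**2 = ((4 - 3)*(-48) - 37)*(-2)**2 = (1*(-48) - 37)*4 = (-48 - 37)*4 = -85*4 = -340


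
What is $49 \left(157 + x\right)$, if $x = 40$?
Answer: $9653$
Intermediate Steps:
$49 \left(157 + x\right) = 49 \left(157 + 40\right) = 49 \cdot 197 = 9653$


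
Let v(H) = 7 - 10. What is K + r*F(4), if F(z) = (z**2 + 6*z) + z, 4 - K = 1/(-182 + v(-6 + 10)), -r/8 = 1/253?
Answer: 11123/4255 ≈ 2.6141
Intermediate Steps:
v(H) = -3
r = -8/253 ≈ -0.031621
K = 741/185 (K = 4 - 1/(-182 - 3) = 4 - 1/(-185) = 4 - 1*(-1/185) = 4 + 1/185 = 741/185 ≈ 4.0054)
F(z) = z**2 + 7*z
K + r*F(4) = 741/185 - 32*(7 + 4)/253 = 741/185 - 32*11/253 = 741/185 - 8/253*44 = 741/185 - 32/23 = 11123/4255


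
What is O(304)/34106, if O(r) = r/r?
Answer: 1/34106 ≈ 2.9320e-5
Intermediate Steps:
O(r) = 1
O(304)/34106 = 1/34106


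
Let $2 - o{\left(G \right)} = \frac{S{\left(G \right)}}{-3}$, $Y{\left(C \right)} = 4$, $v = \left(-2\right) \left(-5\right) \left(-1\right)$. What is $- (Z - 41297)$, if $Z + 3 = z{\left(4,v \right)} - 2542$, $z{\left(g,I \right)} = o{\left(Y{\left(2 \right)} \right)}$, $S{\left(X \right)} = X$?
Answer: $\frac{131516}{3} \approx 43839.0$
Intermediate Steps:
$v = -10$ ($v = 10 \left(-1\right) = -10$)
$o{\left(G \right)} = 2 + \frac{G}{3}$ ($o{\left(G \right)} = 2 - \frac{G}{-3} = 2 - G \left(- \frac{1}{3}\right) = 2 - - \frac{G}{3} = 2 + \frac{G}{3}$)
$z{\left(g,I \right)} = \frac{10}{3}$ ($z{\left(g,I \right)} = 2 + \frac{1}{3} \cdot 4 = 2 + \frac{4}{3} = \frac{10}{3}$)
$Z = - \frac{7625}{3}$ ($Z = -3 + \left(\frac{10}{3} - 2542\right) = -3 - \frac{7616}{3} = - \frac{7625}{3} \approx -2541.7$)
$- (Z - 41297) = - (- \frac{7625}{3} - 41297) = \left(-1\right) \left(- \frac{131516}{3}\right) = \frac{131516}{3}$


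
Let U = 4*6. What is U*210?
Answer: 5040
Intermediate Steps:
U = 24
U*210 = 24*210 = 5040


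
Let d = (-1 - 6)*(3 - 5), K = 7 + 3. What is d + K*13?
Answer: 144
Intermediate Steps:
K = 10
d = 14 (d = -7*(-2) = 14)
d + K*13 = 14 + 10*13 = 14 + 130 = 144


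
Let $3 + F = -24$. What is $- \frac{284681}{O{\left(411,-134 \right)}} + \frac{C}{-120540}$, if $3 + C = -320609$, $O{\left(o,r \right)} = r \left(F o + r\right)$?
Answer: $\frac{112047716027}{45351788790} \approx 2.4706$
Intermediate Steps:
$F = -27$ ($F = -3 - 24 = -27$)
$O{\left(o,r \right)} = r \left(r - 27 o\right)$ ($O{\left(o,r \right)} = r \left(- 27 o + r\right) = r \left(r - 27 o\right)$)
$C = -320612$ ($C = -3 - 320609 = -320612$)
$- \frac{284681}{O{\left(411,-134 \right)}} + \frac{C}{-120540} = - \frac{284681}{\left(-134\right) \left(-134 - 11097\right)} - \frac{320612}{-120540} = - \frac{284681}{\left(-134\right) \left(-134 - 11097\right)} - - \frac{80153}{30135} = - \frac{284681}{\left(-134\right) \left(-11231\right)} + \frac{80153}{30135} = - \frac{284681}{1504954} + \frac{80153}{30135} = \frac{112047716027}{45351788790}$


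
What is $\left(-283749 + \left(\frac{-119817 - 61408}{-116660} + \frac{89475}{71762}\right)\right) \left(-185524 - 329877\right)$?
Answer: $\frac{122431118335123477513}{837175492} \approx 1.4624 \cdot 10^{11}$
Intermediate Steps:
$\left(-283749 + \left(\frac{-119817 - 61408}{-116660} + \frac{89475}{71762}\right)\right) \left(-185524 - 329877\right) = \left(-283749 + \left(\left(-181225\right) \left(- \frac{1}{116660}\right) + 89475 \cdot \frac{1}{71762}\right)\right) \left(-515401\right) = \left(-283749 + \left(\frac{36245}{23332} + \frac{89475}{71762}\right)\right) \left(-515401\right) = \left(-283749 + \frac{2344322195}{837175492}\right) \left(-515401\right) = \left(- \frac{237545364357313}{837175492}\right) \left(-515401\right) = \frac{122431118335123477513}{837175492}$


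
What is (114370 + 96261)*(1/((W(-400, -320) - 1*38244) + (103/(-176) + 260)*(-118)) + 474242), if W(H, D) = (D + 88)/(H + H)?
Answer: 15131370977501380174/151480237 ≈ 9.9890e+10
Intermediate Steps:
W(H, D) = (88 + D)/(2*H) (W(H, D) = (88 + D)/((2*H)) = (88 + D)*(1/(2*H)) = (88 + D)/(2*H))
(114370 + 96261)*(1/((W(-400, -320) - 1*38244) + (103/(-176) + 260)*(-118)) + 474242) = (114370 + 96261)*(1/(((½)*(88 - 320)/(-400) - 1*38244) + (103/(-176) + 260)*(-118)) + 474242) = 210631*(1/(((½)*(-1/400)*(-232) - 38244) + (103*(-1/176) + 260)*(-118)) + 474242) = 210631*(1/((29/100 - 38244) + (-103/176 + 260)*(-118)) + 474242) = 210631*(1/(-3824371/100 + (45657/176)*(-118)) + 474242) = 210631*(1/(-3824371/100 - 2693763/88) + 474242) = 210631*(1/(-151480237/2200) + 474242) = 210631*(-2200/151480237 + 474242) = 210631*(71838290553154/151480237) = 15131370977501380174/151480237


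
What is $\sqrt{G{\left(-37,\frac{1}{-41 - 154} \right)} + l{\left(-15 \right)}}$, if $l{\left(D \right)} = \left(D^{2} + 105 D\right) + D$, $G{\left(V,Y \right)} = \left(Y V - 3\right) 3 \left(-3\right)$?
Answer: $\frac{i \sqrt{5660265}}{65} \approx 36.602 i$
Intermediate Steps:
$G{\left(V,Y \right)} = 27 - 9 V Y$ ($G{\left(V,Y \right)} = \left(V Y - 3\right) 3 \left(-3\right) = \left(-3 + V Y\right) 3 \left(-3\right) = \left(-9 + 3 V Y\right) \left(-3\right) = 27 - 9 V Y$)
$l{\left(D \right)} = D^{2} + 106 D$
$\sqrt{G{\left(-37,\frac{1}{-41 - 154} \right)} + l{\left(-15 \right)}} = \sqrt{\left(27 - - \frac{333}{-41 - 154}\right) - 15 \left(106 - 15\right)} = \sqrt{\left(27 - - \frac{333}{-195}\right) - 1365} = \sqrt{\left(27 - \left(-333\right) \left(- \frac{1}{195}\right)\right) - 1365} = \sqrt{\left(27 - \frac{111}{65}\right) - 1365} = \sqrt{\frac{1644}{65} - 1365} = \sqrt{- \frac{87081}{65}} = \frac{i \sqrt{5660265}}{65}$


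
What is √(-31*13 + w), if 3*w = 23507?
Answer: √66894/3 ≈ 86.213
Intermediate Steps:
w = 23507/3 (w = (⅓)*23507 = 23507/3 ≈ 7835.7)
√(-31*13 + w) = √(-31*13 + 23507/3) = √(-403 + 23507/3) = √(22298/3) = √66894/3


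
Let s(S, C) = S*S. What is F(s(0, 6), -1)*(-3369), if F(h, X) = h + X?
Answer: 3369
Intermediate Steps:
s(S, C) = S**2
F(h, X) = X + h
F(s(0, 6), -1)*(-3369) = (-1 + 0**2)*(-3369) = (-1 + 0)*(-3369) = -1*(-3369) = 3369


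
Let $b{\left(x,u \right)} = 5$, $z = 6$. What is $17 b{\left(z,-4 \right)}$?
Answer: $85$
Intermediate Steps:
$17 b{\left(z,-4 \right)} = 17 \cdot 5 = 85$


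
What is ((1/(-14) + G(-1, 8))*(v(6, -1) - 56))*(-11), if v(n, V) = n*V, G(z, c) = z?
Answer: -5115/7 ≈ -730.71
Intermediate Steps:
v(n, V) = V*n
((1/(-14) + G(-1, 8))*(v(6, -1) - 56))*(-11) = ((1/(-14) - 1)*(-1*6 - 56))*(-11) = ((-1/14 - 1)*(-6 - 56))*(-11) = -15/14*(-62)*(-11) = (465/7)*(-11) = -5115/7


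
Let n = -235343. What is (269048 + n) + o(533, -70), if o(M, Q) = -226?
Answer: 33479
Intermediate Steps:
(269048 + n) + o(533, -70) = (269048 - 235343) - 226 = 33705 - 226 = 33479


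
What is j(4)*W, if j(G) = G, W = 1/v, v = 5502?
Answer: 2/2751 ≈ 0.00072701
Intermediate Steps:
W = 1/5502 ≈ 0.00018175
j(4)*W = 4*(1/5502) = 2/2751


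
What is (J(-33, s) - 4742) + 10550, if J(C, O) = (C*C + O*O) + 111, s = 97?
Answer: 16417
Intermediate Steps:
J(C, O) = 111 + C**2 + O**2 (J(C, O) = (C**2 + O**2) + 111 = 111 + C**2 + O**2)
(J(-33, s) - 4742) + 10550 = ((111 + (-33)**2 + 97**2) - 4742) + 10550 = ((111 + 1089 + 9409) - 4742) + 10550 = (10609 - 4742) + 10550 = 5867 + 10550 = 16417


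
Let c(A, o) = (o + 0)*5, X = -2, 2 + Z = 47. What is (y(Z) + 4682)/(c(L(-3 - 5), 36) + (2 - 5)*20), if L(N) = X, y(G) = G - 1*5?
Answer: 787/20 ≈ 39.350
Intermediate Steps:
Z = 45 (Z = -2 + 47 = 45)
y(G) = -5 + G (y(G) = G - 5 = -5 + G)
L(N) = -2
c(A, o) = 5*o (c(A, o) = o*5 = 5*o)
(y(Z) + 4682)/(c(L(-3 - 5), 36) + (2 - 5)*20) = ((-5 + 45) + 4682)/(5*36 + (2 - 5)*20) = (40 + 4682)/(180 - 3*20) = 4722/(180 - 60) = 4722/120 = 4722*(1/120) = 787/20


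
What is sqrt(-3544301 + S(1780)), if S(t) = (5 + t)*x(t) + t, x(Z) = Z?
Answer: I*sqrt(365221) ≈ 604.33*I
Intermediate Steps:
S(t) = t + t*(5 + t) (S(t) = (5 + t)*t + t = t*(5 + t) + t = t + t*(5 + t))
sqrt(-3544301 + S(1780)) = sqrt(-3544301 + 1780*(6 + 1780)) = sqrt(-3544301 + 1780*1786) = sqrt(-3544301 + 3179080) = sqrt(-365221) = I*sqrt(365221)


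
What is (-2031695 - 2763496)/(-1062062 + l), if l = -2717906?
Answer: 4795191/3779968 ≈ 1.2686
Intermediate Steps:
(-2031695 - 2763496)/(-1062062 + l) = (-2031695 - 2763496)/(-1062062 - 2717906) = -4795191/(-3779968) = -4795191*(-1/3779968) = 4795191/3779968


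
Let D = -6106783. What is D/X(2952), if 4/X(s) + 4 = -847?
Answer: 5196872333/4 ≈ 1.2992e+9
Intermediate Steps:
X(s) = -4/851 (X(s) = 4/(-4 - 847) = 4/(-851) = 4*(-1/851) = -4/851)
D/X(2952) = -6106783/(-4/851) = -6106783*(-851/4) = 5196872333/4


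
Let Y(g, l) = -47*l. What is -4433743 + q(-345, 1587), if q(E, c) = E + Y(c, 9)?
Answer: -4434511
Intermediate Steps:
q(E, c) = -423 + E (q(E, c) = E - 47*9 = E - 423 = -423 + E)
-4433743 + q(-345, 1587) = -4433743 + (-423 - 345) = -4433743 - 768 = -4434511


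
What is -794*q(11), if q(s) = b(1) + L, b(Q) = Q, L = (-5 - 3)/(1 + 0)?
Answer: 5558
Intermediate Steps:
L = -8 (L = -8/1 = -8*1 = -8)
q(s) = -7 (q(s) = 1 - 8 = -7)
-794*q(11) = -794*(-7) = 5558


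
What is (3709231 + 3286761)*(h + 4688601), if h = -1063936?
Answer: 25358127342680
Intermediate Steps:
(3709231 + 3286761)*(h + 4688601) = (3709231 + 3286761)*(-1063936 + 4688601) = 6995992*3624665 = 25358127342680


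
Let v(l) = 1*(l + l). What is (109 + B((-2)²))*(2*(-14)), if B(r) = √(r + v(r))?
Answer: -3052 - 56*√3 ≈ -3149.0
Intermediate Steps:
v(l) = 2*l (v(l) = 1*(2*l) = 2*l)
B(r) = √3*√r (B(r) = √(r + 2*r) = √(3*r) = √3*√r)
(109 + B((-2)²))*(2*(-14)) = (109 + √3*√((-2)²))*(2*(-14)) = (109 + √3*√4)*(-28) = (109 + √3*2)*(-28) = (109 + 2*√3)*(-28) = -3052 - 56*√3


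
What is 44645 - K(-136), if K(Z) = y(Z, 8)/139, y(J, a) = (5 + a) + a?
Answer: 6205634/139 ≈ 44645.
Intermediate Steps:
y(J, a) = 5 + 2*a
K(Z) = 21/139 (K(Z) = (5 + 2*8)/139 = (5 + 16)*(1/139) = 21*(1/139) = 21/139)
44645 - K(-136) = 44645 - 1*21/139 = 44645 - 21/139 = 6205634/139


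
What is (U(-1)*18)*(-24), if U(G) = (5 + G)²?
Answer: -6912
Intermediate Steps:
(U(-1)*18)*(-24) = ((5 - 1)²*18)*(-24) = (4²*18)*(-24) = (16*18)*(-24) = 288*(-24) = -6912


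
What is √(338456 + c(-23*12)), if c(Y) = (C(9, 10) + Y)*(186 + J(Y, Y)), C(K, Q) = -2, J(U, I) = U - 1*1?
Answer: √363754 ≈ 603.12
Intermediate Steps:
J(U, I) = -1 + U (J(U, I) = U - 1 = -1 + U)
c(Y) = (-2 + Y)*(185 + Y) (c(Y) = (-2 + Y)*(186 + (-1 + Y)) = (-2 + Y)*(185 + Y))
√(338456 + c(-23*12)) = √(338456 + (-370 + (-23*12)² + 183*(-23*12))) = √(338456 + (-370 + (-276)² + 183*(-276))) = √(338456 + (-370 + 76176 - 50508)) = √(338456 + 25298) = √363754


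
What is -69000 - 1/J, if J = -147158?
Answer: -10153901999/147158 ≈ -69000.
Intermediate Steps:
-69000 - 1/J = -69000 - 1/(-147158) = -69000 - 1*(-1/147158) = -69000 + 1/147158 = -10153901999/147158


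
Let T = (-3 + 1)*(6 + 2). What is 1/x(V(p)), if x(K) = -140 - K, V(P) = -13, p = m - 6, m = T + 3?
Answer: -1/127 ≈ -0.0078740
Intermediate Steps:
T = -16 (T = -2*8 = -16)
m = -13 (m = -16 + 3 = -13)
p = -19 (p = -13 - 6 = -19)
1/x(V(p)) = 1/(-140 - 1*(-13)) = 1/(-140 + 13) = 1/(-127) = -1/127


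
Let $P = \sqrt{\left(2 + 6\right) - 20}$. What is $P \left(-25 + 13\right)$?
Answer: $- 24 i \sqrt{3} \approx - 41.569 i$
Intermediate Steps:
$P = 2 i \sqrt{3}$ ($P = \sqrt{8 - 20} = \sqrt{-12} = 2 i \sqrt{3} \approx 3.4641 i$)
$P \left(-25 + 13\right) = 2 i \sqrt{3} \left(-25 + 13\right) = 2 i \sqrt{3} \left(-12\right) = - 24 i \sqrt{3}$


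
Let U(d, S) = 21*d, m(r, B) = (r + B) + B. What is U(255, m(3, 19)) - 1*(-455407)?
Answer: 460762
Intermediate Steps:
m(r, B) = r + 2*B (m(r, B) = (B + r) + B = r + 2*B)
U(255, m(3, 19)) - 1*(-455407) = 21*255 - 1*(-455407) = 5355 + 455407 = 460762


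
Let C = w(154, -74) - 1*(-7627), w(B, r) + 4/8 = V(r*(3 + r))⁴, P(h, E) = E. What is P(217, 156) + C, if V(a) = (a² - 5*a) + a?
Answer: 1157783838846207040125000015565/2 ≈ 5.7889e+29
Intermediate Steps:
V(a) = a² - 4*a
w(B, r) = -½ + r⁴*(-4 + r*(3 + r))⁴*(3 + r)⁴ (w(B, r) = -½ + ((r*(3 + r))*(-4 + r*(3 + r)))⁴ = -½ + (r*(-4 + r*(3 + r))*(3 + r))⁴ = -½ + r⁴*(-4 + r*(3 + r))⁴*(3 + r)⁴)
C = 1157783838846207040125000015253/2 (C = (-½ + (-74)⁴*(-4 - 74*(3 - 74))⁴*(3 - 74)⁴) - 1*(-7627) = (-½ + 29986576*(-4 - 74*(-71))⁴*(-71)⁴) + 7627 = (-½ + 29986576*(-4 + 5254)⁴*25411681) + 7627 = (-½ + 29986576*5250⁴*25411681) + 7627 = (-½ + 29986576*759691406250000*25411681) + 7627 = (-½ + 578891919423103520062500000000) + 7627 = 1157783838846207040124999999999/2 + 7627 = 1157783838846207040125000015253/2 ≈ 5.7889e+29)
P(217, 156) + C = 156 + 1157783838846207040125000015253/2 = 1157783838846207040125000015565/2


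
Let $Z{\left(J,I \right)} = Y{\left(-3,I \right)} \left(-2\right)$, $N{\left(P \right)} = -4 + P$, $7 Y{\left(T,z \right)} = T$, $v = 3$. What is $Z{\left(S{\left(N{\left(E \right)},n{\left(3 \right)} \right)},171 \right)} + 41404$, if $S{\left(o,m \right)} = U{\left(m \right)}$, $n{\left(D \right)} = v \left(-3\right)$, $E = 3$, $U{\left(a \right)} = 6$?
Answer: $\frac{289834}{7} \approx 41405.0$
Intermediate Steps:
$Y{\left(T,z \right)} = \frac{T}{7}$
$n{\left(D \right)} = -9$ ($n{\left(D \right)} = 3 \left(-3\right) = -9$)
$S{\left(o,m \right)} = 6$
$Z{\left(J,I \right)} = \frac{6}{7}$ ($Z{\left(J,I \right)} = \frac{1}{7} \left(-3\right) \left(-2\right) = \left(- \frac{3}{7}\right) \left(-2\right) = \frac{6}{7}$)
$Z{\left(S{\left(N{\left(E \right)},n{\left(3 \right)} \right)},171 \right)} + 41404 = \frac{6}{7} + 41404 = \frac{289834}{7}$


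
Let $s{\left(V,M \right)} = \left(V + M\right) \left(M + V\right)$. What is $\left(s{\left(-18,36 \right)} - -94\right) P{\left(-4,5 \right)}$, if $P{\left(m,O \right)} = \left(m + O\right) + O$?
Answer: $2508$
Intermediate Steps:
$P{\left(m,O \right)} = m + 2 O$ ($P{\left(m,O \right)} = \left(O + m\right) + O = m + 2 O$)
$s{\left(V,M \right)} = \left(M + V\right)^{2}$ ($s{\left(V,M \right)} = \left(M + V\right) \left(M + V\right) = \left(M + V\right)^{2}$)
$\left(s{\left(-18,36 \right)} - -94\right) P{\left(-4,5 \right)} = \left(\left(36 - 18\right)^{2} - -94\right) \left(-4 + 2 \cdot 5\right) = \left(18^{2} + \left(100 - 6\right)\right) \left(-4 + 10\right) = \left(324 + 94\right) 6 = 418 \cdot 6 = 2508$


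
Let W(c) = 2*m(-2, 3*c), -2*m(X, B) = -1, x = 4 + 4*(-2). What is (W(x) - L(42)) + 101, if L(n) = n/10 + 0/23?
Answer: 489/5 ≈ 97.800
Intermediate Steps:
x = -4 (x = 4 - 8 = -4)
m(X, B) = ½ (m(X, B) = -½*(-1) = ½)
W(c) = 1 (W(c) = 2*(½) = 1)
L(n) = n/10 (L(n) = n*(⅒) + 0*(1/23) = n/10 + 0 = n/10)
(W(x) - L(42)) + 101 = (1 - 42/10) + 101 = (1 - 1*21/5) + 101 = (1 - 21/5) + 101 = -16/5 + 101 = 489/5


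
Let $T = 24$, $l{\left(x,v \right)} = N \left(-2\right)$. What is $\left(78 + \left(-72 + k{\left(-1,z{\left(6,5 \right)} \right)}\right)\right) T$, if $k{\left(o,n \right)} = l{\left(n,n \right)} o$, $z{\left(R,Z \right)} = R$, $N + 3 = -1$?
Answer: $-48$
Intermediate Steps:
$N = -4$ ($N = -3 - 1 = -4$)
$l{\left(x,v \right)} = 8$ ($l{\left(x,v \right)} = \left(-4\right) \left(-2\right) = 8$)
$k{\left(o,n \right)} = 8 o$
$\left(78 + \left(-72 + k{\left(-1,z{\left(6,5 \right)} \right)}\right)\right) T = \left(78 + \left(-72 + 8 \left(-1\right)\right)\right) 24 = \left(78 - 80\right) 24 = \left(-2\right) 24 = -48$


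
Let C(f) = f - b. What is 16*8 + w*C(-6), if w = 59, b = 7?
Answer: -639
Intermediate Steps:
C(f) = -7 + f (C(f) = f - 1*7 = f - 7 = -7 + f)
16*8 + w*C(-6) = 16*8 + 59*(-7 - 6) = 128 + 59*(-13) = 128 - 767 = -639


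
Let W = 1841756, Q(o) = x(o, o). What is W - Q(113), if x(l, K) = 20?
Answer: 1841736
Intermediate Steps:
Q(o) = 20
W - Q(113) = 1841756 - 1*20 = 1841756 - 20 = 1841736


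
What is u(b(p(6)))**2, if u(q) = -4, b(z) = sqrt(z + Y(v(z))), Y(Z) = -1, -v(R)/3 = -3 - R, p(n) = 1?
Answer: 16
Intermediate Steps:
v(R) = 9 + 3*R (v(R) = -3*(-3 - R) = 9 + 3*R)
b(z) = sqrt(-1 + z) (b(z) = sqrt(z - 1) = sqrt(-1 + z))
u(b(p(6)))**2 = (-4)**2 = 16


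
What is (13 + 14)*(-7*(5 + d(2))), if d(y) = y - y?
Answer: -945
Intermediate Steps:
d(y) = 0
(13 + 14)*(-7*(5 + d(2))) = (13 + 14)*(-7*(5 + 0)) = 27*(-7*5) = 27*(-35) = -945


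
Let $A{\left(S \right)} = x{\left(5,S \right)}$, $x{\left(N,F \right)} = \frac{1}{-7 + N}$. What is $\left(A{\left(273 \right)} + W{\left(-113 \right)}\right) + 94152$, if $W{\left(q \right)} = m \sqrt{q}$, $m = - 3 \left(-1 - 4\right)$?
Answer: $\frac{188303}{2} + 15 i \sqrt{113} \approx 94152.0 + 159.45 i$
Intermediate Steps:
$A{\left(S \right)} = - \frac{1}{2}$ ($A{\left(S \right)} = \frac{1}{-7 + 5} = \frac{1}{-2} = - \frac{1}{2}$)
$m = 15$ ($m = \left(-3\right) \left(-5\right) = 15$)
$W{\left(q \right)} = 15 \sqrt{q}$
$\left(A{\left(273 \right)} + W{\left(-113 \right)}\right) + 94152 = \left(- \frac{1}{2} + 15 \sqrt{-113}\right) + 94152 = \left(- \frac{1}{2} + 15 i \sqrt{113}\right) + 94152 = \frac{188303}{2} + 15 i \sqrt{113}$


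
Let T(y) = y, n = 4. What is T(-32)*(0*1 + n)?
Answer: -128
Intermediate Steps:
T(-32)*(0*1 + n) = -32*(0*1 + 4) = -32*(0 + 4) = -32*4 = -128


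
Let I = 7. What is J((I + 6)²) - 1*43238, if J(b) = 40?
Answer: -43198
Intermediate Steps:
J((I + 6)²) - 1*43238 = 40 - 1*43238 = 40 - 43238 = -43198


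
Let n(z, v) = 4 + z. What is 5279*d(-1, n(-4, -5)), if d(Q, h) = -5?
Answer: -26395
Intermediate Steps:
5279*d(-1, n(-4, -5)) = 5279*(-5) = -26395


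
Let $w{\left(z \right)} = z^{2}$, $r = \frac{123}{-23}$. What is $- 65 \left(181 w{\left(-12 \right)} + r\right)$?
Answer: $- \frac{38957685}{23} \approx -1.6938 \cdot 10^{6}$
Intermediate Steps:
$r = - \frac{123}{23}$ ($r = 123 \left(- \frac{1}{23}\right) = - \frac{123}{23} \approx -5.3478$)
$- 65 \left(181 w{\left(-12 \right)} + r\right) = - 65 \left(181 \left(-12\right)^{2} - \frac{123}{23}\right) = - 65 \left(181 \cdot 144 - \frac{123}{23}\right) = - 65 \left(26064 - \frac{123}{23}\right) = \left(-65\right) \frac{599349}{23} = - \frac{38957685}{23}$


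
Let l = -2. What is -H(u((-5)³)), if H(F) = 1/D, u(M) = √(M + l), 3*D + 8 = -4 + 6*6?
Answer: -⅛ ≈ -0.12500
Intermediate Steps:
D = 8 (D = -8/3 + (-4 + 6*6)/3 = -8/3 + (-4 + 36)/3 = -8/3 + (⅓)*32 = -8/3 + 32/3 = 8)
u(M) = √(-2 + M) (u(M) = √(M - 2) = √(-2 + M))
H(F) = ⅛ (H(F) = 1/8 = ⅛)
-H(u((-5)³)) = -1*⅛ = -⅛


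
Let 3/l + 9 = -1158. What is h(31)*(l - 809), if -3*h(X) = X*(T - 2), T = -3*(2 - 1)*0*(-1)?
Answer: -19511524/1167 ≈ -16719.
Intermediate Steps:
l = -1/389 (l = 3/(-9 - 1158) = 3/(-1167) = 3*(-1/1167) = -1/389 ≈ -0.0025707)
T = 0 (T = -3*0*(-1) = 0*(-1) = 0)
h(X) = 2*X/3 (h(X) = -X*(0 - 2)/3 = -X*(-2)/3 = -(-2)*X/3 = 2*X/3)
h(31)*(l - 809) = ((⅔)*31)*(-1/389 - 809) = (62/3)*(-314702/389) = -19511524/1167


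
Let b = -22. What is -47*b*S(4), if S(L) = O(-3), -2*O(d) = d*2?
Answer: 3102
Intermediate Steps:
O(d) = -d (O(d) = -d*2/2 = -d)
S(L) = 3 (S(L) = -1*(-3) = 3)
-47*b*S(4) = -47*(-22)*3 = -(-1034)*3 = -1*(-3102) = 3102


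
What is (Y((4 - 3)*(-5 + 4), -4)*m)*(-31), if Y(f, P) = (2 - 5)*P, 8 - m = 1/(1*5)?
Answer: -14508/5 ≈ -2901.6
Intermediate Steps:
m = 39/5 (m = 8 - 1/(1*5) = 8 - 1/5 = 8 - 1*⅕ = 8 - ⅕ = 39/5 ≈ 7.8000)
Y(f, P) = -3*P
(Y((4 - 3)*(-5 + 4), -4)*m)*(-31) = (-3*(-4)*(39/5))*(-31) = (12*(39/5))*(-31) = (468/5)*(-31) = -14508/5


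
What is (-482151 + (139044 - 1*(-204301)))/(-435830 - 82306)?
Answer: 69403/259068 ≈ 0.26789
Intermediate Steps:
(-482151 + (139044 - 1*(-204301)))/(-435830 - 82306) = (-482151 + (139044 + 204301))/(-518136) = (-482151 + 343345)*(-1/518136) = -138806*(-1/518136) = 69403/259068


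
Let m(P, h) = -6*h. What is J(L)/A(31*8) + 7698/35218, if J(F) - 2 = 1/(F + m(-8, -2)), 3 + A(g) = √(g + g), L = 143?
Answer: 306970962/1329215365 + 1244*√31/75485 ≈ 0.32270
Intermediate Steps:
A(g) = -3 + √2*√g (A(g) = -3 + √(g + g) = -3 + √(2*g) = -3 + √2*√g)
J(F) = 2 + 1/(12 + F) (J(F) = 2 + 1/(F - 6*(-2)) = 2 + 1/(F + 12) = 2 + 1/(12 + F))
J(L)/A(31*8) + 7698/35218 = ((25 + 2*143)/(12 + 143))/(-3 + √2*√(31*8)) + 7698/35218 = ((25 + 286)/155)/(-3 + √2*√248) + 7698*(1/35218) = ((1/155)*311)/(-3 + √2*(2*√62)) + 3849/17609 = 311/(155*(-3 + 4*√31)) + 3849/17609 = 3849/17609 + 311/(155*(-3 + 4*√31))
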